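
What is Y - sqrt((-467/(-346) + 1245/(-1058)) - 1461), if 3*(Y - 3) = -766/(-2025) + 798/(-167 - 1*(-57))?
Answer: 47306/66825 - 2*I*sqrt(5782114471)/3979 ≈ 0.70791 - 38.221*I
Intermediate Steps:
Y = 47306/66825 (Y = 3 + (-766/(-2025) + 798/(-167 - 1*(-57)))/3 = 3 + (-766*(-1/2025) + 798/(-167 + 57))/3 = 3 + (766/2025 + 798/(-110))/3 = 3 + (766/2025 + 798*(-1/110))/3 = 3 + (766/2025 - 399/55)/3 = 3 + (1/3)*(-153169/22275) = 3 - 153169/66825 = 47306/66825 ≈ 0.70791)
Y - sqrt((-467/(-346) + 1245/(-1058)) - 1461) = 47306/66825 - sqrt((-467/(-346) + 1245/(-1058)) - 1461) = 47306/66825 - sqrt((-467*(-1/346) + 1245*(-1/1058)) - 1461) = 47306/66825 - sqrt((467/346 - 1245/1058) - 1461) = 47306/66825 - sqrt(15829/91517 - 1461) = 47306/66825 - sqrt(-133690508/91517) = 47306/66825 - 2*I*sqrt(5782114471)/3979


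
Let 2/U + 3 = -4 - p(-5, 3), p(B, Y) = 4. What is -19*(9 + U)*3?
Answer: -5529/11 ≈ -502.64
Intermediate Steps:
U = -2/11 (U = 2/(-3 + (-4 - 1*4)) = 2/(-3 + (-4 - 4)) = 2/(-3 - 8) = 2/(-11) = 2*(-1/11) = -2/11 ≈ -0.18182)
-19*(9 + U)*3 = -19*(9 - 2/11)*3 = -19*97/11*3 = -1843/11*3 = -5529/11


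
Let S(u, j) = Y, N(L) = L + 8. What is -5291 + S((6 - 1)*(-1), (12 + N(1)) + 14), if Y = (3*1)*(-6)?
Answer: -5309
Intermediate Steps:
N(L) = 8 + L
Y = -18 (Y = 3*(-6) = -18)
S(u, j) = -18
-5291 + S((6 - 1)*(-1), (12 + N(1)) + 14) = -5291 - 18 = -5309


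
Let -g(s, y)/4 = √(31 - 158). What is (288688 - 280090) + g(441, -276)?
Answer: 8598 - 4*I*√127 ≈ 8598.0 - 45.078*I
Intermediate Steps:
g(s, y) = -4*I*√127 (g(s, y) = -4*√(31 - 158) = -4*I*√127)
(288688 - 280090) + g(441, -276) = (288688 - 280090) - 4*I*√127 = 8598 - 4*I*√127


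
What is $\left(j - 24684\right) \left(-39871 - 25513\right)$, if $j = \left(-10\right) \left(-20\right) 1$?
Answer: $1600861856$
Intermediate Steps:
$j = 200$ ($j = 200 \cdot 1 = 200$)
$\left(j - 24684\right) \left(-39871 - 25513\right) = \left(200 - 24684\right) \left(-39871 - 25513\right) = \left(-24484\right) \left(-65384\right) = 1600861856$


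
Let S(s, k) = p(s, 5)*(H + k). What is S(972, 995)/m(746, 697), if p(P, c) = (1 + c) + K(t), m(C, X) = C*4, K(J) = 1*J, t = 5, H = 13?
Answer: 1386/373 ≈ 3.7158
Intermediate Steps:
K(J) = J
m(C, X) = 4*C
p(P, c) = 6 + c (p(P, c) = (1 + c) + 5 = 6 + c)
S(s, k) = 143 + 11*k (S(s, k) = (6 + 5)*(13 + k) = 11*(13 + k) = 143 + 11*k)
S(972, 995)/m(746, 697) = (143 + 11*995)/((4*746)) = (143 + 10945)/2984 = 11088*(1/2984) = 1386/373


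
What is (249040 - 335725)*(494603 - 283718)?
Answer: -18280566225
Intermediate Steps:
(249040 - 335725)*(494603 - 283718) = -86685*210885 = -18280566225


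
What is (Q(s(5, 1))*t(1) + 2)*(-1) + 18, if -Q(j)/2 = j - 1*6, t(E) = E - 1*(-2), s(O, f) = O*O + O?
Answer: 160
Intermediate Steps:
s(O, f) = O + O**2 (s(O, f) = O**2 + O = O + O**2)
t(E) = 2 + E (t(E) = E + 2 = 2 + E)
Q(j) = 12 - 2*j (Q(j) = -2*(j - 1*6) = -2*(j - 6) = -2*(-6 + j) = 12 - 2*j)
(Q(s(5, 1))*t(1) + 2)*(-1) + 18 = ((12 - 10*(1 + 5))*(2 + 1) + 2)*(-1) + 18 = ((12 - 10*6)*3 + 2)*(-1) + 18 = ((12 - 2*30)*3 + 2)*(-1) + 18 = ((12 - 60)*3 + 2)*(-1) + 18 = (-48*3 + 2)*(-1) + 18 = (-144 + 2)*(-1) + 18 = -142*(-1) + 18 = 142 + 18 = 160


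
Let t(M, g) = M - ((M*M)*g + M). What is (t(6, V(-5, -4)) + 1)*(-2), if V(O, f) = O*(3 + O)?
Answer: 718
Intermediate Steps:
t(M, g) = -g*M² (t(M, g) = M - (M²*g + M) = M - (g*M² + M) = M - (M + g*M²) = M + (-M - g*M²) = -g*M²)
(t(6, V(-5, -4)) + 1)*(-2) = (-1*(-5*(3 - 5))*6² + 1)*(-2) = (-1*(-5*(-2))*36 + 1)*(-2) = (-1*10*36 + 1)*(-2) = (-360 + 1)*(-2) = -359*(-2) = 718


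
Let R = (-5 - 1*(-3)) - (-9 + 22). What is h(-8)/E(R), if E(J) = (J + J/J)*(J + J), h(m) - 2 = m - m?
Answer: 1/210 ≈ 0.0047619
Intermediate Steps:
h(m) = 2 (h(m) = 2 + (m - m) = 2 + 0 = 2)
R = -15 (R = (-5 + 3) - 1*13 = -2 - 13 = -15)
E(J) = 2*J*(1 + J) (E(J) = (J + 1)*(2*J) = (1 + J)*(2*J) = 2*J*(1 + J))
h(-8)/E(R) = 2/((2*(-15)*(1 - 15))) = 2/((2*(-15)*(-14))) = 2/420 = 2*(1/420) = 1/210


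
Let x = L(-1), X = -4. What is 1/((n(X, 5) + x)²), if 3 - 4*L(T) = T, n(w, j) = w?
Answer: ⅑ ≈ 0.11111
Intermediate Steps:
L(T) = ¾ - T/4
x = 1 (x = ¾ - ¼*(-1) = ¾ + ¼ = 1)
1/((n(X, 5) + x)²) = 1/((-4 + 1)²) = 1/((-3)²) = 1/9 = ⅑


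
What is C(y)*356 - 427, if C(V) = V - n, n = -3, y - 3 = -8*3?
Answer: -6835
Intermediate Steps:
y = -21 (y = 3 - 8*3 = 3 - 24 = -21)
C(V) = 3 + V (C(V) = V - 1*(-3) = V + 3 = 3 + V)
C(y)*356 - 427 = (3 - 21)*356 - 427 = -18*356 - 427 = -6408 - 427 = -6835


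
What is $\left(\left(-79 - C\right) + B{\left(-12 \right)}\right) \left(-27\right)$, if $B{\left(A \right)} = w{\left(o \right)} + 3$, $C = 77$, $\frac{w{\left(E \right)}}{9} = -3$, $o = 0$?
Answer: $4860$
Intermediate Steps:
$w{\left(E \right)} = -27$ ($w{\left(E \right)} = 9 \left(-3\right) = -27$)
$B{\left(A \right)} = -24$ ($B{\left(A \right)} = -27 + 3 = -24$)
$\left(\left(-79 - C\right) + B{\left(-12 \right)}\right) \left(-27\right) = \left(\left(-79 - 77\right) - 24\right) \left(-27\right) = \left(-156 - 24\right) \left(-27\right) = \left(-180\right) \left(-27\right) = 4860$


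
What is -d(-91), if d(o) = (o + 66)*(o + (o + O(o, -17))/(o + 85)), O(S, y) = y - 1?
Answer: -10925/6 ≈ -1820.8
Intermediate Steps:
O(S, y) = -1 + y
d(o) = (66 + o)*(o + (-18 + o)/(85 + o)) (d(o) = (o + 66)*(o + (o + (-1 - 17))/(o + 85)) = (66 + o)*(o + (o - 18)/(85 + o)) = (66 + o)*(o + (-18 + o)/(85 + o)))
-d(-91) = -(-1188 + (-91)³ + 152*(-91)² + 5658*(-91))/(85 - 91) = -(-1188 - 753571 + 152*8281 - 514878)/(-6) = -(-1)*(-1188 - 753571 + 1258712 - 514878)/6 = -(-1)*(-10925)/6 = -1*10925/6 = -10925/6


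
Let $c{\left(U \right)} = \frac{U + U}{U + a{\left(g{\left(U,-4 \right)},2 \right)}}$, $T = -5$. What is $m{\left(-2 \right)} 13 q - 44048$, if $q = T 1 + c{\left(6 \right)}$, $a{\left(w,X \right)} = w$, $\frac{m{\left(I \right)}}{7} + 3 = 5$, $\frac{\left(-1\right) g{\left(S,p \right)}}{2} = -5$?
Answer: $- \frac{89643}{2} \approx -44822.0$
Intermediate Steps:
$g{\left(S,p \right)} = 10$ ($g{\left(S,p \right)} = \left(-2\right) \left(-5\right) = 10$)
$m{\left(I \right)} = 14$ ($m{\left(I \right)} = -21 + 7 \cdot 5 = -21 + 35 = 14$)
$c{\left(U \right)} = \frac{2 U}{10 + U}$ ($c{\left(U \right)} = \frac{U + U}{U + 10} = \frac{2 U}{10 + U}$)
$q = - \frac{17}{4}$ ($q = \left(-5\right) 1 + 2 \cdot 6 \frac{1}{10 + 6} = -5 + 2 \cdot 6 \cdot \frac{1}{16} = -5 + \frac{3}{4} = - \frac{17}{4} \approx -4.25$)
$m{\left(-2 \right)} 13 q - 44048 = 14 \cdot 13 \left(- \frac{17}{4}\right) - 44048 = 182 \left(- \frac{17}{4}\right) - 44048 = - \frac{1547}{2} - 44048 = - \frac{89643}{2}$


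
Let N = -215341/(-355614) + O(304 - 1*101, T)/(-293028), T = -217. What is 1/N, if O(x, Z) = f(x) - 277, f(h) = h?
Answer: 206755673/125252496 ≈ 1.6507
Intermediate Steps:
O(x, Z) = -277 + x (O(x, Z) = x - 277 = -277 + x)
N = 125252496/206755673 (N = -215341/(-355614) + (-277 + (304 - 1*101))/(-293028) = -215341*(-1/355614) + (-277 + (304 - 101))*(-1/293028) = 30763/50802 + (-277 + 203)*(-1/293028) = 30763/50802 - 74*(-1/293028) = 30763/50802 + 37/146514 = 125252496/206755673 ≈ 0.60580)
1/N = 1/(125252496/206755673) = 206755673/125252496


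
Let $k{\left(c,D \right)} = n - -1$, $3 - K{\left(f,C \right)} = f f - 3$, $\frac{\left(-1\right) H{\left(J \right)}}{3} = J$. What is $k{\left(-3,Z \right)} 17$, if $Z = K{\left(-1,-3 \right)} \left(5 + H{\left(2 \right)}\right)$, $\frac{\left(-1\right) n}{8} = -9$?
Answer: $1241$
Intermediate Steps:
$n = 72$ ($n = \left(-8\right) \left(-9\right) = 72$)
$H{\left(J \right)} = - 3 J$
$K{\left(f,C \right)} = 6 - f^{2}$ ($K{\left(f,C \right)} = 3 - \left(f f - 3\right) = 3 - \left(f^{2} - 3\right) = 3 - \left(-3 + f^{2}\right) = 6 - f^{2}$)
$Z = -5$ ($Z = \left(6 - \left(-1\right)^{2}\right) \left(5 - 6\right) = \left(6 - 1\right) \left(5 - 6\right) = \left(6 - 1\right) \left(-1\right) = 5 \left(-1\right) = -5$)
$k{\left(c,D \right)} = 73$ ($k{\left(c,D \right)} = 72 - -1 = 72 + 1 = 73$)
$k{\left(-3,Z \right)} 17 = 73 \cdot 17 = 1241$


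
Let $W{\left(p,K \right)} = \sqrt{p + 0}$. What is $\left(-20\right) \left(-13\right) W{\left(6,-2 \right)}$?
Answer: $260 \sqrt{6} \approx 636.87$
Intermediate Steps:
$W{\left(p,K \right)} = \sqrt{p}$
$\left(-20\right) \left(-13\right) W{\left(6,-2 \right)} = \left(-20\right) \left(-13\right) \sqrt{6} = 260 \sqrt{6}$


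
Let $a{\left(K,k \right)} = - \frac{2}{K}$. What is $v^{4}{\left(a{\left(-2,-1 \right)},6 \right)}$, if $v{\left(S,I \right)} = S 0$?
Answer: $0$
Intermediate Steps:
$v{\left(S,I \right)} = 0$
$v^{4}{\left(a{\left(-2,-1 \right)},6 \right)} = 0^{4} = 0$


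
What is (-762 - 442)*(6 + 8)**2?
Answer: -235984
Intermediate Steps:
(-762 - 442)*(6 + 8)**2 = -1204*14**2 = -1204*196 = -235984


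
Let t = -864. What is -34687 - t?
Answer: -33823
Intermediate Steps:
-34687 - t = -34687 - 1*(-864) = -34687 + 864 = -33823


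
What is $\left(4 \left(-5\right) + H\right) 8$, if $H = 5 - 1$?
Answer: $-128$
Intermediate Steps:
$H = 4$
$\left(4 \left(-5\right) + H\right) 8 = \left(4 \left(-5\right) + 4\right) 8 = \left(-20 + 4\right) 8 = \left(-16\right) 8 = -128$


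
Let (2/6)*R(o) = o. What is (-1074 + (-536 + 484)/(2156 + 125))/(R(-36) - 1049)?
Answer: 2449846/2639117 ≈ 0.92828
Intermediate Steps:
R(o) = 3*o
(-1074 + (-536 + 484)/(2156 + 125))/(R(-36) - 1049) = (-1074 + (-536 + 484)/(2156 + 125))/(3*(-36) - 1049) = (-1074 - 52/2281)/(-108 - 1049) = (-1074 - 52*1/2281)/(-1157) = (-1074 - 52/2281)*(-1/1157) = -2449846/2281*(-1/1157) = 2449846/2639117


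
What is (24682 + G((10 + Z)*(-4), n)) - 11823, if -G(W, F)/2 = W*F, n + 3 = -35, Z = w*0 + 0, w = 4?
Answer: 9819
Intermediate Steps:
Z = 0 (Z = 4*0 + 0 = 0 + 0 = 0)
n = -38 (n = -3 - 35 = -38)
G(W, F) = -2*F*W (G(W, F) = -2*W*F = -2*F*W)
(24682 + G((10 + Z)*(-4), n)) - 11823 = (24682 - 2*(-38)*(10 + 0)*(-4)) - 11823 = (24682 - 2*(-38)*10*(-4)) - 11823 = (24682 - 2*(-38)*(-40)) - 11823 = (24682 - 3040) - 11823 = 21642 - 11823 = 9819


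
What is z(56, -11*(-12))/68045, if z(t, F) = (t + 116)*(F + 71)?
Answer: 34916/68045 ≈ 0.51313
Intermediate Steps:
z(t, F) = (71 + F)*(116 + t) (z(t, F) = (116 + t)*(71 + F) = (71 + F)*(116 + t))
z(56, -11*(-12))/68045 = (8236 + 71*56 + 116*(-11*(-12)) - 11*(-12)*56)/68045 = (8236 + 3976 + 116*132 + 132*56)*(1/68045) = (8236 + 3976 + 15312 + 7392)*(1/68045) = 34916*(1/68045) = 34916/68045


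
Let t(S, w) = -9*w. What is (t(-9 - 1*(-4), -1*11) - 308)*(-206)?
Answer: 43054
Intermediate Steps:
(t(-9 - 1*(-4), -1*11) - 308)*(-206) = (-(-9)*11 - 308)*(-206) = (-9*(-11) - 308)*(-206) = (99 - 308)*(-206) = -209*(-206) = 43054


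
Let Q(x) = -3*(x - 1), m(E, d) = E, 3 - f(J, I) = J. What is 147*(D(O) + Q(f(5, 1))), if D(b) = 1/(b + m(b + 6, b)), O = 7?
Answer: 26607/20 ≈ 1330.3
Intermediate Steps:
f(J, I) = 3 - J
D(b) = 1/(6 + 2*b) (D(b) = 1/(b + (b + 6)) = 1/(b + (6 + b)) = 1/(6 + 2*b))
Q(x) = 3 - 3*x (Q(x) = -3*(-1 + x) = 3 - 3*x)
147*(D(O) + Q(f(5, 1))) = 147*(1/(2*(3 + 7)) + (3 - 3*(3 - 1*5))) = 147*((1/2)/10 + (3 - 3*(3 - 5))) = 147*((1/2)*(1/10) + (3 - 3*(-2))) = 147*(1/20 + (3 + 6)) = 147*(1/20 + 9) = 147*(181/20) = 26607/20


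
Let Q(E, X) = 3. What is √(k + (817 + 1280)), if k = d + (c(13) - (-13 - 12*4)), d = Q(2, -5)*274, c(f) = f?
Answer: √2993 ≈ 54.708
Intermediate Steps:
d = 822 (d = 3*274 = 822)
k = 896 (k = 822 + (13 - (-13 - 12*4)) = 822 + (13 - (-13 - 48)) = 822 + (13 - 1*(-61)) = 822 + (13 + 61) = 822 + 74 = 896)
√(k + (817 + 1280)) = √(896 + (817 + 1280)) = √(896 + 2097) = √2993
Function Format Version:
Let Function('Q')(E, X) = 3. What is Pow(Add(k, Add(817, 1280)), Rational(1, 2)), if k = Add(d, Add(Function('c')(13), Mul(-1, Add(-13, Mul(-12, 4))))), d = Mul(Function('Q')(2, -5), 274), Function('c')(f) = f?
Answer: Pow(2993, Rational(1, 2)) ≈ 54.708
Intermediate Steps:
d = 822 (d = Mul(3, 274) = 822)
k = 896 (k = Add(822, Add(13, Mul(-1, Add(-13, Mul(-12, 4))))) = Add(822, Add(13, Mul(-1, Add(-13, -48)))) = Add(822, Add(13, Mul(-1, -61))) = Add(822, Add(13, 61)) = Add(822, 74) = 896)
Pow(Add(k, Add(817, 1280)), Rational(1, 2)) = Pow(Add(896, Add(817, 1280)), Rational(1, 2)) = Pow(Add(896, 2097), Rational(1, 2)) = Pow(2993, Rational(1, 2))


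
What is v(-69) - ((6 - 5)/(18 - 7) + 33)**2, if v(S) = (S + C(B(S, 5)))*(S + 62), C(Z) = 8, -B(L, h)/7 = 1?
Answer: -80829/121 ≈ -668.01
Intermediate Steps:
B(L, h) = -7 (B(L, h) = -7*1 = -7)
v(S) = (8 + S)*(62 + S) (v(S) = (S + 8)*(S + 62) = (8 + S)*(62 + S))
v(-69) - ((6 - 5)/(18 - 7) + 33)**2 = (496 + (-69)**2 + 70*(-69)) - ((6 - 5)/(18 - 7) + 33)**2 = (496 + 4761 - 4830) - (1/11 + 33)**2 = 427 - (1*(1/11) + 33)**2 = 427 - (1/11 + 33)**2 = 427 - (364/11)**2 = 427 - 1*132496/121 = 427 - 132496/121 = -80829/121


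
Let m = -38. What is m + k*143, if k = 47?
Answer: 6683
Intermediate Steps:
m + k*143 = -38 + 47*143 = -38 + 6721 = 6683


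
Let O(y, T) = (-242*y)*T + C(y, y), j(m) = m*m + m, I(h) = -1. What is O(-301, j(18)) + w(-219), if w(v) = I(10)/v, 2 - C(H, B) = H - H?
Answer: 5455720555/219 ≈ 2.4912e+7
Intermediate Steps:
C(H, B) = 2 (C(H, B) = 2 - (H - H) = 2 - 1*0 = 2 + 0 = 2)
j(m) = m + m² (j(m) = m² + m = m + m²)
w(v) = -1/v
O(y, T) = 2 - 242*T*y (O(y, T) = (-242*y)*T + 2 = -242*T*y + 2 = 2 - 242*T*y)
O(-301, j(18)) + w(-219) = (2 - 242*18*(1 + 18)*(-301)) - 1/(-219) = (2 - 242*18*19*(-301)) - 1*(-1/219) = (2 - 242*342*(-301)) + 1/219 = (2 + 24911964) + 1/219 = 24911966 + 1/219 = 5455720555/219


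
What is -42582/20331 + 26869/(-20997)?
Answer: -53346959/15810741 ≈ -3.3741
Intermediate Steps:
-42582/20331 + 26869/(-20997) = -42582*1/20331 + 26869*(-1/20997) = -14194/6777 - 26869/20997 = -53346959/15810741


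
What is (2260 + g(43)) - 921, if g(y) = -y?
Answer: 1296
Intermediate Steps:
(2260 + g(43)) - 921 = (2260 - 1*43) - 921 = (2260 - 43) - 921 = 2217 - 921 = 1296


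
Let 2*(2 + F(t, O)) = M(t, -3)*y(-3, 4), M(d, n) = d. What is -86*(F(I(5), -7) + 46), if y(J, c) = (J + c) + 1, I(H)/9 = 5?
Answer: -7654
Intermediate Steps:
I(H) = 45 (I(H) = 9*5 = 45)
y(J, c) = 1 + J + c
F(t, O) = -2 + t (F(t, O) = -2 + (t*(1 - 3 + 4))/2 = -2 + (t*2)/2 = -2 + (2*t)/2 = -2 + t)
-86*(F(I(5), -7) + 46) = -86*((-2 + 45) + 46) = -86*(43 + 46) = -86*89 = -7654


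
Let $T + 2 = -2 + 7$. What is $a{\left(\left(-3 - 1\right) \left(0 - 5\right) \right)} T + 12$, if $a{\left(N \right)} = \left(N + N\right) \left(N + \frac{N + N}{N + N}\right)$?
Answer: $2532$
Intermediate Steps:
$T = 3$ ($T = -2 + \left(-2 + 7\right) = -2 + 5 = 3$)
$a{\left(N \right)} = 2 N \left(1 + N\right)$ ($a{\left(N \right)} = 2 N \left(N + \frac{2 N}{2 N}\right) = 2 N \left(N + 2 N \frac{1}{2 N}\right) = 2 N \left(N + 1\right) = 2 N \left(1 + N\right)$)
$a{\left(\left(-3 - 1\right) \left(0 - 5\right) \right)} T + 12 = 2 \left(-3 - 1\right) \left(0 - 5\right) \left(1 + \left(-3 - 1\right) \left(0 - 5\right)\right) 3 + 12 = 2 \left(\left(-4\right) \left(-5\right)\right) \left(1 - -20\right) 3 + 12 = 2 \cdot 20 \left(1 + 20\right) 3 + 12 = 2 \cdot 20 \cdot 21 \cdot 3 + 12 = 840 \cdot 3 + 12 = 2520 + 12 = 2532$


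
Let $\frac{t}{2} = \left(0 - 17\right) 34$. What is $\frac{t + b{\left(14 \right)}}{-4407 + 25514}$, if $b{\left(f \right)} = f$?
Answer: $- \frac{1142}{21107} \approx -0.054105$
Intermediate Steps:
$t = -1156$ ($t = 2 \left(0 - 17\right) 34 = 2 \left(\left(-17\right) 34\right) = 2 \left(-578\right) = -1156$)
$\frac{t + b{\left(14 \right)}}{-4407 + 25514} = \frac{-1156 + 14}{-4407 + 25514} = - \frac{1142}{21107}$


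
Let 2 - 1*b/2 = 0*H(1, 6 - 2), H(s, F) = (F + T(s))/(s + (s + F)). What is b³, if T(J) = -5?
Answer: 64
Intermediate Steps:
H(s, F) = (-5 + F)/(F + 2*s) (H(s, F) = (F - 5)/(s + (s + F)) = (-5 + F)/(s + (F + s)) = (-5 + F)/(F + 2*s))
b = 4 (b = 4 - 0*(-5 + (6 - 2))/((6 - 2) + 2*1) = 4 - 0*(-5 + 4)/(4 + 2) = 4 - 0*-1/6 = 4 - 0*(⅙)*(-1) = 4 - 0*(-1)/6 = 4 - 2*0 = 4 + 0 = 4)
b³ = 4³ = 64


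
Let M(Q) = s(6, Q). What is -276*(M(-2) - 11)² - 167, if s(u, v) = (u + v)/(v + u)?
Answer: -27767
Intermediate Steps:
s(u, v) = 1 (s(u, v) = (u + v)/(u + v) = 1)
M(Q) = 1
-276*(M(-2) - 11)² - 167 = -276*(1 - 11)² - 167 = -276*(-10)² - 167 = -276*100 - 167 = -27600 - 167 = -27767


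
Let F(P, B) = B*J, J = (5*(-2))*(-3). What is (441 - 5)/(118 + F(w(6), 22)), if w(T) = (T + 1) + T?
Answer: 218/389 ≈ 0.56041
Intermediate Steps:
J = 30 (J = -10*(-3) = 30)
w(T) = 1 + 2*T (w(T) = (1 + T) + T = 1 + 2*T)
F(P, B) = 30*B (F(P, B) = B*30 = 30*B)
(441 - 5)/(118 + F(w(6), 22)) = (441 - 5)/(118 + 30*22) = 436/(118 + 660) = 436/778 = 436*(1/778) = 218/389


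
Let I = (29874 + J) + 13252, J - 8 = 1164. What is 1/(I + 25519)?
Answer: 1/69817 ≈ 1.4323e-5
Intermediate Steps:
J = 1172 (J = 8 + 1164 = 1172)
I = 44298 (I = (29874 + 1172) + 13252 = 31046 + 13252 = 44298)
1/(I + 25519) = 1/(44298 + 25519) = 1/69817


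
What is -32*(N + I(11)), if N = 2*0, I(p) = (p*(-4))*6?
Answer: 8448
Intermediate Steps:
I(p) = -24*p (I(p) = -4*p*6 = -24*p)
N = 0
-32*(N + I(11)) = -32*(0 - 24*11) = -32*(0 - 264) = -32*(-264) = 8448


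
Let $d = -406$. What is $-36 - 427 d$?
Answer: $173326$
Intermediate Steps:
$-36 - 427 d = -36 - -173362 = -36 + 173362 = 173326$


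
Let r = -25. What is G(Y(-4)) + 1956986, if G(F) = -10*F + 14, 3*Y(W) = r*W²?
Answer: 5875000/3 ≈ 1.9583e+6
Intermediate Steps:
Y(W) = -25*W²/3 (Y(W) = (-25*W²)/3 = -25*W²/3)
G(F) = 14 - 10*F
G(Y(-4)) + 1956986 = (14 - (-250)*(-4)²/3) + 1956986 = (14 - (-250)*16/3) + 1956986 = (14 - 10*(-400/3)) + 1956986 = (14 + 4000/3) + 1956986 = 4042/3 + 1956986 = 5875000/3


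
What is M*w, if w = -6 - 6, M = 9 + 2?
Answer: -132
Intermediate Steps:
M = 11
w = -12
M*w = 11*(-12) = -132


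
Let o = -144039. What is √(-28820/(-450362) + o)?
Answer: I*√60361221698789/20471 ≈ 379.52*I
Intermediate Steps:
√(-28820/(-450362) + o) = √(-28820/(-450362) - 144039) = √(-28820*(-1/450362) - 144039) = √(1310/20471 - 144039) = √(-2948621059/20471) = I*√60361221698789/20471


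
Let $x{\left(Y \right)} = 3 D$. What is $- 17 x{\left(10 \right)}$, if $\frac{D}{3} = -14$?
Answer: $2142$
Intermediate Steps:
$D = -42$ ($D = 3 \left(-14\right) = -42$)
$x{\left(Y \right)} = -126$ ($x{\left(Y \right)} = 3 \left(-42\right) = -126$)
$- 17 x{\left(10 \right)} = \left(-17\right) \left(-126\right) = 2142$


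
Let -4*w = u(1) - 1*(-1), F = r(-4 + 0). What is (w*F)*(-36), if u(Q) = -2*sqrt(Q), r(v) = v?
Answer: 36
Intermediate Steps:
F = -4 (F = -4 + 0 = -4)
w = 1/4 (w = -(-2*sqrt(1) - 1*(-1))/4 = -(-2*1 + 1)/4 = -(-2 + 1)/4 = -1/4*(-1) = 1/4 ≈ 0.25000)
(w*F)*(-36) = ((1/4)*(-4))*(-36) = -1*(-36) = 36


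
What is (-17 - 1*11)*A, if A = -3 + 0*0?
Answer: 84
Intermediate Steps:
A = -3 (A = -3 + 0 = -3)
(-17 - 1*11)*A = (-17 - 1*11)*(-3) = (-17 - 11)*(-3) = -28*(-3) = 84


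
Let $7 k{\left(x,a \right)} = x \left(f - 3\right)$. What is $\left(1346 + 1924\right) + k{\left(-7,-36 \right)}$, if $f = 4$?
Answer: $3269$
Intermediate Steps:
$k{\left(x,a \right)} = \frac{x}{7}$ ($k{\left(x,a \right)} = \frac{x \left(4 - 3\right)}{7} = \frac{x 1}{7} = \frac{x}{7}$)
$\left(1346 + 1924\right) + k{\left(-7,-36 \right)} = \left(1346 + 1924\right) + \frac{1}{7} \left(-7\right) = 3270 - 1 = 3269$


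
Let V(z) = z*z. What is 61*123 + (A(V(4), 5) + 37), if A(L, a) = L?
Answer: 7556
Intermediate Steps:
V(z) = z²
61*123 + (A(V(4), 5) + 37) = 61*123 + (4² + 37) = 7503 + (16 + 37) = 7503 + 53 = 7556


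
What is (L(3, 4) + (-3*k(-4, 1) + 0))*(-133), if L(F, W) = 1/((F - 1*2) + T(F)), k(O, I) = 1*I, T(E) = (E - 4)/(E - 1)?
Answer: 133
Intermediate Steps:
T(E) = (-4 + E)/(-1 + E)
k(O, I) = I
L(F, W) = 1/(-2 + F + (-4 + F)/(-1 + F)) (L(F, W) = 1/((F - 1*2) + (-4 + F)/(-1 + F)) = 1/((F - 2) + (-4 + F)/(-1 + F)) = 1/((-2 + F) + (-4 + F)/(-1 + F)) = 1/(-2 + F + (-4 + F)/(-1 + F)))
(L(3, 4) + (-3*k(-4, 1) + 0))*(-133) = ((-1 + 3)/(-2 + 3² - 2*3) + (-3*1 + 0))*(-133) = (2/(-2 + 9 - 6) + (-3 + 0))*(-133) = (2/1 - 3)*(-133) = (1*2 - 3)*(-133) = (2 - 3)*(-133) = -1*(-133) = 133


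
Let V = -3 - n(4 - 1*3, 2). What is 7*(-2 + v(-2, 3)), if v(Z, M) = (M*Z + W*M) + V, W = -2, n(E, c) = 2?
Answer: -133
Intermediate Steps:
V = -5 (V = -3 - 1*2 = -3 - 2 = -5)
v(Z, M) = -5 - 2*M + M*Z (v(Z, M) = (M*Z - 2*M) - 5 = (-2*M + M*Z) - 5 = -5 - 2*M + M*Z)
7*(-2 + v(-2, 3)) = 7*(-2 + (-5 - 2*3 + 3*(-2))) = 7*(-2 + (-5 - 6 - 6)) = 7*(-2 - 17) = 7*(-19) = -133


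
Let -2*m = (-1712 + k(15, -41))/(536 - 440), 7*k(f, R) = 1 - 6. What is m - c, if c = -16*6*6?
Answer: 786133/1344 ≈ 584.92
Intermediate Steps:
k(f, R) = -5/7 (k(f, R) = (1 - 6)/7 = (1/7)*(-5) = -5/7)
c = -576 (c = -96*6 = -576)
m = 11989/1344 (m = -(-1712 - 5/7)/(2*(536 - 440)) = -(-11989)/(14*96) = -1/2*(-11989/672) = 11989/1344 ≈ 8.9204)
m - c = 11989/1344 - 1*(-576) = 11989/1344 + 576 = 786133/1344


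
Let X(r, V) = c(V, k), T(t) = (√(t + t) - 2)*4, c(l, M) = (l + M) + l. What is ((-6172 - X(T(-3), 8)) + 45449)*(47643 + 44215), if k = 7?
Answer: 3605793932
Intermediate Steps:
c(l, M) = M + 2*l (c(l, M) = (M + l) + l = M + 2*l)
T(t) = -8 + 4*√2*√t (T(t) = (√(2*t) - 2)*4 = (√2*√t - 2)*4 = (-2 + √2*√t)*4 = -8 + 4*√2*√t)
X(r, V) = 7 + 2*V
((-6172 - X(T(-3), 8)) + 45449)*(47643 + 44215) = ((-6172 - (7 + 2*8)) + 45449)*(47643 + 44215) = ((-6172 - (7 + 16)) + 45449)*91858 = ((-6172 - 1*23) + 45449)*91858 = ((-6172 - 23) + 45449)*91858 = (-6195 + 45449)*91858 = 39254*91858 = 3605793932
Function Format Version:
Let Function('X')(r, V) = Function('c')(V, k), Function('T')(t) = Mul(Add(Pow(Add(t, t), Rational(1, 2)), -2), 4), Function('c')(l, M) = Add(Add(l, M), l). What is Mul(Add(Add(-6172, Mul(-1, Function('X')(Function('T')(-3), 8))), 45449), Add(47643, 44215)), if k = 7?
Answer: 3605793932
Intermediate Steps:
Function('c')(l, M) = Add(M, Mul(2, l)) (Function('c')(l, M) = Add(Add(M, l), l) = Add(M, Mul(2, l)))
Function('T')(t) = Add(-8, Mul(4, Pow(2, Rational(1, 2)), Pow(t, Rational(1, 2)))) (Function('T')(t) = Mul(Add(Pow(Mul(2, t), Rational(1, 2)), -2), 4) = Mul(Add(Mul(Pow(2, Rational(1, 2)), Pow(t, Rational(1, 2))), -2), 4) = Mul(Add(-2, Mul(Pow(2, Rational(1, 2)), Pow(t, Rational(1, 2)))), 4) = Add(-8, Mul(4, Pow(2, Rational(1, 2)), Pow(t, Rational(1, 2)))))
Function('X')(r, V) = Add(7, Mul(2, V))
Mul(Add(Add(-6172, Mul(-1, Function('X')(Function('T')(-3), 8))), 45449), Add(47643, 44215)) = Mul(Add(Add(-6172, Mul(-1, Add(7, Mul(2, 8)))), 45449), Add(47643, 44215)) = Mul(Add(Add(-6172, Mul(-1, Add(7, 16))), 45449), 91858) = Mul(Add(Add(-6172, Mul(-1, 23)), 45449), 91858) = Mul(Add(Add(-6172, -23), 45449), 91858) = Mul(Add(-6195, 45449), 91858) = Mul(39254, 91858) = 3605793932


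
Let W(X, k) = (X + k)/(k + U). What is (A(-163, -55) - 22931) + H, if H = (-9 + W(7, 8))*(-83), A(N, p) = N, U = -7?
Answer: -23592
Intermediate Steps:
W(X, k) = (X + k)/(-7 + k) (W(X, k) = (X + k)/(k - 7) = (X + k)/(-7 + k))
H = -498 (H = (-9 + (7 + 8)/(-7 + 8))*(-83) = (-9 + 15/1)*(-83) = (-9 + 1*15)*(-83) = (-9 + 15)*(-83) = 6*(-83) = -498)
(A(-163, -55) - 22931) + H = (-163 - 22931) - 498 = -23094 - 498 = -23592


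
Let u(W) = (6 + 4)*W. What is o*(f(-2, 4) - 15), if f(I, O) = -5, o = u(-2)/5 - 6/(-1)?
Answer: -40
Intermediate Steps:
u(W) = 10*W
o = 2 (o = (10*(-2))/5 - 6/(-1) = -20*⅕ - 6*(-1) = -4 + 6 = 2)
o*(f(-2, 4) - 15) = 2*(-5 - 15) = 2*(-20) = -40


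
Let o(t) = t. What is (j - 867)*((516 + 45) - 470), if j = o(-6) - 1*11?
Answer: -80444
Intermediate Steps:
j = -17 (j = -6 - 1*11 = -6 - 11 = -17)
(j - 867)*((516 + 45) - 470) = (-17 - 867)*((516 + 45) - 470) = -884*(561 - 470) = -884*91 = -80444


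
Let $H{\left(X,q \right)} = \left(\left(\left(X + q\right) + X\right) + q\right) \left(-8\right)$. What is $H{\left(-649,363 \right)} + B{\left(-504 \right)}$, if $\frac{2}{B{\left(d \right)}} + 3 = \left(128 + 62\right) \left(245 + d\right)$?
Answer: $\frac{225198686}{49213} \approx 4576.0$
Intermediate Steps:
$H{\left(X,q \right)} = - 16 X - 16 q$ ($H{\left(X,q \right)} = \left(\left(q + 2 X\right) + q\right) \left(-8\right) = \left(2 X + 2 q\right) \left(-8\right) = - 16 X - 16 q$)
$B{\left(d \right)} = \frac{2}{46547 + 190 d}$ ($B{\left(d \right)} = \frac{2}{-3 + \left(128 + 62\right) \left(245 + d\right)} = \frac{2}{-3 + 190 \left(245 + d\right)} = \frac{2}{-3 + \left(46550 + 190 d\right)} = \frac{2}{46547 + 190 d}$)
$H{\left(-649,363 \right)} + B{\left(-504 \right)} = \left(\left(-16\right) \left(-649\right) - 5808\right) + \frac{2}{46547 + 190 \left(-504\right)} = \left(10384 - 5808\right) + \frac{2}{46547 - 95760} = 4576 + \frac{2}{-49213} = 4576 + 2 \left(- \frac{1}{49213}\right) = 4576 - \frac{2}{49213} = \frac{225198686}{49213}$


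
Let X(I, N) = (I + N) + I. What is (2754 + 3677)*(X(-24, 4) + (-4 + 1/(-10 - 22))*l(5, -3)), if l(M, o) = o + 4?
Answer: -9884447/32 ≈ -3.0889e+5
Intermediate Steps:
l(M, o) = 4 + o
X(I, N) = N + 2*I
(2754 + 3677)*(X(-24, 4) + (-4 + 1/(-10 - 22))*l(5, -3)) = (2754 + 3677)*((4 + 2*(-24)) + (-4 + 1/(-10 - 22))*(4 - 3)) = 6431*((4 - 48) + (-4 + 1/(-32))*1) = 6431*(-44 + (-4 - 1/32)*1) = 6431*(-44 - 129/32*1) = 6431*(-44 - 129/32) = 6431*(-1537/32) = -9884447/32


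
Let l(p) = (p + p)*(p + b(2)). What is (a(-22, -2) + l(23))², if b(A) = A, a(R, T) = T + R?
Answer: 1267876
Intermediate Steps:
a(R, T) = R + T
l(p) = 2*p*(2 + p) (l(p) = (p + p)*(p + 2) = (2*p)*(2 + p) = 2*p*(2 + p))
(a(-22, -2) + l(23))² = ((-22 - 2) + 2*23*(2 + 23))² = (-24 + 2*23*25)² = (-24 + 1150)² = 1126² = 1267876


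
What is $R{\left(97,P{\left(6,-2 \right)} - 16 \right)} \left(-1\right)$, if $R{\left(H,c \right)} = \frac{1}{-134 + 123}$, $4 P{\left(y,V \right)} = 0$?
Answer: $\frac{1}{11} \approx 0.090909$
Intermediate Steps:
$P{\left(y,V \right)} = 0$ ($P{\left(y,V \right)} = \frac{1}{4} \cdot 0 = 0$)
$R{\left(H,c \right)} = - \frac{1}{11}$ ($R{\left(H,c \right)} = \frac{1}{-11} = - \frac{1}{11}$)
$R{\left(97,P{\left(6,-2 \right)} - 16 \right)} \left(-1\right) = \left(- \frac{1}{11}\right) \left(-1\right) = \frac{1}{11}$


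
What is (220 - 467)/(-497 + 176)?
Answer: 247/321 ≈ 0.76947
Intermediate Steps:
(220 - 467)/(-497 + 176) = -247/(-321) = -247*(-1/321) = 247/321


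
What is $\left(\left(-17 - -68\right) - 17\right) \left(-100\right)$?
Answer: $-3400$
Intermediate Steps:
$\left(\left(-17 - -68\right) - 17\right) \left(-100\right) = \left(\left(-17 + 68\right) - 17\right) \left(-100\right) = \left(51 - 17\right) \left(-100\right) = 34 \left(-100\right) = -3400$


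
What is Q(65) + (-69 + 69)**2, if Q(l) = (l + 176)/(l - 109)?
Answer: -241/44 ≈ -5.4773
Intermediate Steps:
Q(l) = (176 + l)/(-109 + l)
Q(65) + (-69 + 69)**2 = (176 + 65)/(-109 + 65) + (-69 + 69)**2 = 241/(-44) + 0**2 = -1/44*241 + 0 = -241/44 + 0 = -241/44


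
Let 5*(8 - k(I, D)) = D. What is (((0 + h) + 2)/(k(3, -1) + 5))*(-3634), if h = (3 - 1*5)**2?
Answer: -18170/11 ≈ -1651.8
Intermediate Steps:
k(I, D) = 8 - D/5
h = 4 (h = (3 - 5)**2 = (-2)**2 = 4)
(((0 + h) + 2)/(k(3, -1) + 5))*(-3634) = (((0 + 4) + 2)/((8 - 1/5*(-1)) + 5))*(-3634) = ((4 + 2)/((8 + 1/5) + 5))*(-3634) = (6/(41/5 + 5))*(-3634) = (6/(66/5))*(-3634) = (6*(5/66))*(-3634) = (5/11)*(-3634) = -18170/11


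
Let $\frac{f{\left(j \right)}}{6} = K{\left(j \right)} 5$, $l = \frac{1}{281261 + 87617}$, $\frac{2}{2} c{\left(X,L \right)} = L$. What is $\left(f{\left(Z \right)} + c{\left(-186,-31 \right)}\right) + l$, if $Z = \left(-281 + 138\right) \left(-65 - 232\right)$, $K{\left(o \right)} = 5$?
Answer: $\frac{43896483}{368878} \approx 119.0$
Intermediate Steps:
$c{\left(X,L \right)} = L$
$l = \frac{1}{368878} \approx 2.7109 \cdot 10^{-6}$
$Z = 42471$ ($Z = \left(-143\right) \left(-297\right) = 42471$)
$f{\left(j \right)} = 150$ ($f{\left(j \right)} = 6 \cdot 5 \cdot 5 = 6 \cdot 25 = 150$)
$\left(f{\left(Z \right)} + c{\left(-186,-31 \right)}\right) + l = \left(150 - 31\right) + \frac{1}{368878} = 119 + \frac{1}{368878} = \frac{43896483}{368878}$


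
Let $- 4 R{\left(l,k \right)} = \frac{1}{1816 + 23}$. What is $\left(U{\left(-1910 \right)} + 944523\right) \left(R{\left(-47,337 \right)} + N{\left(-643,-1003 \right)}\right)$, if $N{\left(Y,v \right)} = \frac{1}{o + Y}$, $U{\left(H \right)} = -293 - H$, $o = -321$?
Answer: $- \frac{163997600}{147733} \approx -1110.1$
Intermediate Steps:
$R{\left(l,k \right)} = - \frac{1}{7356}$ ($R{\left(l,k \right)} = - \frac{1}{4 \left(1816 + 23\right)} = - \frac{1}{4 \cdot 1839} = \left(- \frac{1}{4}\right) \frac{1}{1839} = - \frac{1}{7356}$)
$N{\left(Y,v \right)} = \frac{1}{-321 + Y}$
$\left(U{\left(-1910 \right)} + 944523\right) \left(R{\left(-47,337 \right)} + N{\left(-643,-1003 \right)}\right) = \left(\left(-293 - -1910\right) + 944523\right) \left(- \frac{1}{7356} + \frac{1}{-321 - 643}\right) = \left(\left(-293 + 1910\right) + 944523\right) \left(- \frac{1}{7356} + \frac{1}{-964}\right) = \left(1617 + 944523\right) \left(- \frac{1}{7356} - \frac{1}{964}\right) = 946140 \left(- \frac{520}{443199}\right) = - \frac{163997600}{147733}$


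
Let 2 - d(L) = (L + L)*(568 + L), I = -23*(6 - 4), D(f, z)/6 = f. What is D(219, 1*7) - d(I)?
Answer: -46712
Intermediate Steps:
D(f, z) = 6*f
I = -46 (I = -23*2 = -46)
d(L) = 2 - 2*L*(568 + L) (d(L) = 2 - (L + L)*(568 + L) = 2 - 2*L*(568 + L))
D(219, 1*7) - d(I) = 6*219 - (2 - 1136*(-46) - 2*(-46)²) = 1314 - (2 + 52256 - 2*2116) = 1314 - (2 + 52256 - 4232) = 1314 - 1*48026 = 1314 - 48026 = -46712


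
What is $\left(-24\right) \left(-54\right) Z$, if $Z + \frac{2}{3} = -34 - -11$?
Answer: $-30672$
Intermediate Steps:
$Z = - \frac{71}{3}$ ($Z = - \frac{2}{3} - 23 = - \frac{71}{3} \approx -23.667$)
$\left(-24\right) \left(-54\right) Z = \left(-24\right) \left(-54\right) \left(- \frac{71}{3}\right) = 1296 \left(- \frac{71}{3}\right) = -30672$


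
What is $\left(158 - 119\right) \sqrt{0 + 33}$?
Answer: $39 \sqrt{33} \approx 224.04$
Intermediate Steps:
$\left(158 - 119\right) \sqrt{0 + 33} = 39 \sqrt{33}$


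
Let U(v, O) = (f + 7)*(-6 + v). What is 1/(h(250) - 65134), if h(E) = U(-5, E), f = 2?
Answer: -1/65233 ≈ -1.5330e-5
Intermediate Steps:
U(v, O) = -54 + 9*v (U(v, O) = (2 + 7)*(-6 + v) = 9*(-6 + v) = -54 + 9*v)
h(E) = -99 (h(E) = -54 + 9*(-5) = -54 - 45 = -99)
1/(h(250) - 65134) = 1/(-99 - 65134) = 1/(-65233) = -1/65233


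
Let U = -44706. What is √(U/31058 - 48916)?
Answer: I*√11796432742093/15529 ≈ 221.17*I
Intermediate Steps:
√(U/31058 - 48916) = √(-44706/31058 - 48916) = √(-44706*1/31058 - 48916) = √(-22353/15529 - 48916) = √(-759638917/15529) = I*√11796432742093/15529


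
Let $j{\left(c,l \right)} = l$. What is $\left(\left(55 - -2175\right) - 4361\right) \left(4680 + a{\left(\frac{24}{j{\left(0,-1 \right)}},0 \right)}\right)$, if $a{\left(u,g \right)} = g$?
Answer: $-9973080$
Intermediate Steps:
$\left(\left(55 - -2175\right) - 4361\right) \left(4680 + a{\left(\frac{24}{j{\left(0,-1 \right)}},0 \right)}\right) = \left(\left(55 - -2175\right) - 4361\right) \left(4680 + 0\right) = \left(\left(55 + 2175\right) - 4361\right) 4680 = \left(2230 - 4361\right) 4680 = \left(-2131\right) 4680 = -9973080$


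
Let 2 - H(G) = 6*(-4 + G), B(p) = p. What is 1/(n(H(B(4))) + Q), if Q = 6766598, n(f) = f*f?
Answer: 1/6766602 ≈ 1.4778e-7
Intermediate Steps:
H(G) = 26 - 6*G (H(G) = 2 - 6*(-4 + G) = 2 - (-24 + 6*G) = 2 + (24 - 6*G) = 26 - 6*G)
n(f) = f²
1/(n(H(B(4))) + Q) = 1/((26 - 6*4)² + 6766598) = 1/((26 - 24)² + 6766598) = 1/(2² + 6766598) = 1/(4 + 6766598) = 1/6766602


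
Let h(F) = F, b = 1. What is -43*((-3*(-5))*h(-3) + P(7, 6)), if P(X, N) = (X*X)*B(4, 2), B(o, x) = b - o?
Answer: 8256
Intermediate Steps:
B(o, x) = 1 - o
P(X, N) = -3*X**2 (P(X, N) = (X*X)*(1 - 1*4) = X**2*(1 - 4) = X**2*(-3) = -3*X**2)
-43*((-3*(-5))*h(-3) + P(7, 6)) = -43*(-3*(-5)*(-3) - 3*7**2) = -43*(15*(-3) - 3*49) = -43*(-45 - 147) = -43*(-192) = 8256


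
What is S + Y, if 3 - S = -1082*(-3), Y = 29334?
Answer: 26091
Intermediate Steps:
S = -3243 (S = 3 - (-1082)*(-3) = 3 - 1*3246 = 3 - 3246 = -3243)
S + Y = -3243 + 29334 = 26091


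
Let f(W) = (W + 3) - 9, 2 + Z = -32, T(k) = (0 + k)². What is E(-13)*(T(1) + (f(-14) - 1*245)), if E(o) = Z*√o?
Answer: 8976*I*√13 ≈ 32363.0*I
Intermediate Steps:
T(k) = k²
Z = -34 (Z = -2 - 32 = -34)
E(o) = -34*√o
f(W) = -6 + W (f(W) = (3 + W) - 9 = -6 + W)
E(-13)*(T(1) + (f(-14) - 1*245)) = (-34*I*√13)*(1² + ((-6 - 14) - 1*245)) = (-34*I*√13)*(1 + (-20 - 245)) = (-34*I*√13)*(1 - 265) = -34*I*√13*(-264) = 8976*I*√13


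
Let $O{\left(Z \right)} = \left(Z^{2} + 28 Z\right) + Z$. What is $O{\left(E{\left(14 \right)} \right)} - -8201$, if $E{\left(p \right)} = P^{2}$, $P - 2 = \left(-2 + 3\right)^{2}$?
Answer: $8543$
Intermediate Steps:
$P = 3$ ($P = 2 + \left(-2 + 3\right)^{2} = 2 + 1^{2} = 2 + 1 = 3$)
$E{\left(p \right)} = 9$ ($E{\left(p \right)} = 3^{2} = 9$)
$O{\left(Z \right)} = Z^{2} + 29 Z$
$O{\left(E{\left(14 \right)} \right)} - -8201 = 9 \left(29 + 9\right) - -8201 = 9 \cdot 38 + \left(-14226 + 22427\right) = 342 + 8201 = 8543$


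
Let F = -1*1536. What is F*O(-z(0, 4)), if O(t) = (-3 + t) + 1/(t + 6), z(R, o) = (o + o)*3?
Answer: 124672/3 ≈ 41557.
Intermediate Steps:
z(R, o) = 6*o (z(R, o) = (2*o)*3 = 6*o)
F = -1536
O(t) = -3 + t + 1/(6 + t) (O(t) = (-3 + t) + 1/(6 + t) = -3 + t + 1/(6 + t))
F*O(-z(0, 4)) = -1536*(-17 + (-6*4)² + 3*(-6*4))/(6 - 6*4) = -1536*(-17 + (-1*24)² + 3*(-1*24))/(6 - 1*24) = -1536*(-17 + (-24)² + 3*(-24))/(6 - 24) = -1536*(-17 + 576 - 72)/(-18) = -(-256)*487/3 = -1536*(-487/18) = 124672/3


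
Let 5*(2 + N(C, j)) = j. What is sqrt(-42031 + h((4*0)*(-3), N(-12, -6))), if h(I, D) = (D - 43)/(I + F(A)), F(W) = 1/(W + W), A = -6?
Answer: I*sqrt(1036915)/5 ≈ 203.66*I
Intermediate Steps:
F(W) = 1/(2*W)
N(C, j) = -2 + j/5
h(I, D) = (-43 + D)/(-1/12 + I) (h(I, D) = (D - 43)/(I + (1/2)/(-6)) = (-43 + D)/(I + (1/2)*(-1/6)) = (-43 + D)/(I - 1/12) = (-43 + D)/(-1/12 + I))
sqrt(-42031 + h((4*0)*(-3), N(-12, -6))) = sqrt(-42031 + 12*(-43 + (-2 + (1/5)*(-6)))/(-1 + 12*((4*0)*(-3)))) = sqrt(-42031 + 12*(-43 + (-2 - 6/5))/(-1 + 12*(0*(-3)))) = sqrt(-42031 + 12*(-43 - 16/5)/(-1 + 12*0)) = sqrt(-42031 + 12*(-231/5)/(-1 + 0)) = sqrt(-42031 + 12*(-231/5)/(-1)) = sqrt(-42031 + 12*(-1)*(-231/5)) = sqrt(-42031 + 2772/5) = sqrt(-207383/5) = I*sqrt(1036915)/5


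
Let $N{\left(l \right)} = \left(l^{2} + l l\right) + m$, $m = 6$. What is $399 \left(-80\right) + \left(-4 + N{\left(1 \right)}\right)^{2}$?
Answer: $-31904$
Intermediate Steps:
$N{\left(l \right)} = 6 + 2 l^{2}$ ($N{\left(l \right)} = \left(l^{2} + l l\right) + 6 = \left(l^{2} + l^{2}\right) + 6 = 2 l^{2} + 6 = 6 + 2 l^{2}$)
$399 \left(-80\right) + \left(-4 + N{\left(1 \right)}\right)^{2} = 399 \left(-80\right) + \left(-4 + \left(6 + 2 \cdot 1^{2}\right)\right)^{2} = -31920 + \left(-4 + \left(6 + 2 \cdot 1\right)\right)^{2} = -31920 + \left(-4 + \left(6 + 2\right)\right)^{2} = -31920 + \left(-4 + 8\right)^{2} = -31920 + 4^{2} = -31920 + 16 = -31904$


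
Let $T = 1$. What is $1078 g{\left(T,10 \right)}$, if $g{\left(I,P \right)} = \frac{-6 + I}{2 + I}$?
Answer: $- \frac{5390}{3} \approx -1796.7$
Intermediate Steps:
$g{\left(I,P \right)} = \frac{-6 + I}{2 + I}$
$1078 g{\left(T,10 \right)} = 1078 \frac{-6 + 1}{2 + 1} = 1078 \cdot \frac{1}{3} \left(-5\right) = 1078 \left(- \frac{5}{3}\right) = - \frac{5390}{3}$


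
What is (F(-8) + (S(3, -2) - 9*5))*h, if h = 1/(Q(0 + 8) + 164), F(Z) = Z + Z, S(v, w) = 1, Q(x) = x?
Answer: -15/43 ≈ -0.34884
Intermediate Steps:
F(Z) = 2*Z
h = 1/172 (h = 1/((0 + 8) + 164) = 1/(8 + 164) = 1/172 ≈ 0.0058140)
(F(-8) + (S(3, -2) - 9*5))*h = (2*(-8) + (1 - 9*5))*(1/172) = (-16 + (1 - 45))*(1/172) = (-16 - 44)*(1/172) = -60*1/172 = -15/43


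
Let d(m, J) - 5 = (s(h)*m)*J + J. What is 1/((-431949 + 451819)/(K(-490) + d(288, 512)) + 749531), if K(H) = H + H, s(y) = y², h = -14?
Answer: 28900913/21662130241673 ≈ 1.3342e-6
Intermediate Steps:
d(m, J) = 5 + J + 196*J*m (d(m, J) = 5 + (((-14)²*m)*J + J) = 5 + ((196*m)*J + J) = 5 + (196*J*m + J) = 5 + (J + 196*J*m) = 5 + J + 196*J*m)
K(H) = 2*H
1/((-431949 + 451819)/(K(-490) + d(288, 512)) + 749531) = 1/((-431949 + 451819)/(2*(-490) + (5 + 512 + 196*512*288)) + 749531) = 1/(19870/(-980 + (5 + 512 + 28901376)) + 749531) = 1/(19870/(-980 + 28901893) + 749531) = 1/(19870/28900913 + 749531) = 1/(21662130241673/28900913) = 28900913/21662130241673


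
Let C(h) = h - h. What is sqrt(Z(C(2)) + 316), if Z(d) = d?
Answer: 2*sqrt(79) ≈ 17.776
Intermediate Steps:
C(h) = 0
sqrt(Z(C(2)) + 316) = sqrt(0 + 316) = sqrt(316) = 2*sqrt(79)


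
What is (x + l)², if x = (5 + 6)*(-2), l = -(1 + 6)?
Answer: 841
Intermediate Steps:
l = -7 (l = -1*7 = -7)
x = -22 (x = 11*(-2) = -22)
(x + l)² = (-22 - 7)² = (-29)² = 841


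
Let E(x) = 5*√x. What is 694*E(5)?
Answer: 3470*√5 ≈ 7759.2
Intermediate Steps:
694*E(5) = 694*(5*√5) = 3470*√5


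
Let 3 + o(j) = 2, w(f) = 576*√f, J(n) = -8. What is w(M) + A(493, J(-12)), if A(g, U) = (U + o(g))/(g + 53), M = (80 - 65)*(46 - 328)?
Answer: -3/182 + 1728*I*√470 ≈ -0.016484 + 37462.0*I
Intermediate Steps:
M = -4230 (M = 15*(-282) = -4230)
o(j) = -1 (o(j) = -3 + 2 = -1)
A(g, U) = (-1 + U)/(53 + g) (A(g, U) = (U - 1)/(g + 53) = (-1 + U)/(53 + g))
w(M) + A(493, J(-12)) = 576*√(-4230) + (-1 - 8)/(53 + 493) = 576*(3*I*√470) - 9/546 = 1728*I*√470 + (1/546)*(-9) = 1728*I*√470 - 3/182 = -3/182 + 1728*I*√470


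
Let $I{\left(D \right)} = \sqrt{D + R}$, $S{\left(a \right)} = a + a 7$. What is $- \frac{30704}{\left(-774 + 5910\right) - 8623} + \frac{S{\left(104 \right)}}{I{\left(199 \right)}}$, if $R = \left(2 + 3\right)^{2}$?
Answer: $\frac{30704}{3487} + \frac{104 \sqrt{14}}{7} \approx 64.396$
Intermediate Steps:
$R = 25$ ($R = 5^{2} = 25$)
$S{\left(a \right)} = 8 a$ ($S{\left(a \right)} = a + 7 a = 8 a$)
$I{\left(D \right)} = \sqrt{25 + D}$ ($I{\left(D \right)} = \sqrt{D + 25} = \sqrt{25 + D}$)
$- \frac{30704}{\left(-774 + 5910\right) - 8623} + \frac{S{\left(104 \right)}}{I{\left(199 \right)}} = - \frac{30704}{\left(-774 + 5910\right) - 8623} + \frac{8 \cdot 104}{\sqrt{25 + 199}} = - \frac{30704}{5136 - 8623} + \frac{832}{\sqrt{224}} = - \frac{30704}{-3487} + \frac{832}{4 \sqrt{14}} = \left(-30704\right) \left(- \frac{1}{3487}\right) + 832 \frac{\sqrt{14}}{56} = \frac{30704}{3487} + \frac{104 \sqrt{14}}{7}$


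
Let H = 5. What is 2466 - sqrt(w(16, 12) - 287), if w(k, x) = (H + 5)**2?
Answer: 2466 - I*sqrt(187) ≈ 2466.0 - 13.675*I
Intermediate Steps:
w(k, x) = 100 (w(k, x) = (5 + 5)**2 = 10**2 = 100)
2466 - sqrt(w(16, 12) - 287) = 2466 - sqrt(100 - 287) = 2466 - sqrt(-187) = 2466 - I*sqrt(187)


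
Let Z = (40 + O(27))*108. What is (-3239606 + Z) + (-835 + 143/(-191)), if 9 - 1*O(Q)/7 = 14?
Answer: -618821234/191 ≈ -3.2399e+6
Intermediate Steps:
O(Q) = -35 (O(Q) = 63 - 7*14 = 63 - 98 = -35)
Z = 540 (Z = (40 - 35)*108 = 5*108 = 540)
(-3239606 + Z) + (-835 + 143/(-191)) = (-3239606 + 540) + (-835 + 143/(-191)) = -3239066 + (-835 - 1/191*143) = -3239066 + (-835 - 143/191) = -3239066 - 159628/191 = -618821234/191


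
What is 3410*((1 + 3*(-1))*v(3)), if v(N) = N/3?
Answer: -6820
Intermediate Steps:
v(N) = N/3 (v(N) = N*(⅓) = N/3)
3410*((1 + 3*(-1))*v(3)) = 3410*((1 + 3*(-1))*((⅓)*3)) = 3410*((1 - 3)*1) = 3410*(-2*1) = 3410*(-2) = -6820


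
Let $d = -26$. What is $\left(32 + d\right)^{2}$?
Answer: $36$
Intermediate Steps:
$\left(32 + d\right)^{2} = \left(32 - 26\right)^{2} = 6^{2} = 36$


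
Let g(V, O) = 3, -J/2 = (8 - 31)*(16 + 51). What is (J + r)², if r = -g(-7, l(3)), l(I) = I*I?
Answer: 9480241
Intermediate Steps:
J = 3082 (J = -2*(8 - 31)*(16 + 51) = -(-46)*67 = -2*(-1541) = 3082)
l(I) = I²
r = -3 (r = -1*3 = -3)
(J + r)² = (3082 - 3)² = 3079² = 9480241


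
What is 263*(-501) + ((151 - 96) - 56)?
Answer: -131764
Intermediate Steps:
263*(-501) + ((151 - 96) - 56) = -131763 + (55 - 56) = -131763 - 1 = -131764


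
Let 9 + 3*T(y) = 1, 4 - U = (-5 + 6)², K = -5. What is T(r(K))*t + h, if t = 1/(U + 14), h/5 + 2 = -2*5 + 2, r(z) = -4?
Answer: -2558/51 ≈ -50.157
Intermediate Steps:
U = 3 (U = 4 - (-5 + 6)² = 4 - 1*1² = 4 - 1*1 = 4 - 1 = 3)
T(y) = -8/3 (T(y) = -3 + (⅓)*1 = -3 + ⅓ = -8/3)
h = -50 (h = -10 + 5*(-2*5 + 2) = -10 + 5*(-10 + 2) = -10 + 5*(-8) = -10 - 40 = -50)
t = 1/17 (t = 1/(3 + 14) = 1/17 ≈ 0.058824)
T(r(K))*t + h = -8/3*1/17 - 50 = -8/51 - 50 = -2558/51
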